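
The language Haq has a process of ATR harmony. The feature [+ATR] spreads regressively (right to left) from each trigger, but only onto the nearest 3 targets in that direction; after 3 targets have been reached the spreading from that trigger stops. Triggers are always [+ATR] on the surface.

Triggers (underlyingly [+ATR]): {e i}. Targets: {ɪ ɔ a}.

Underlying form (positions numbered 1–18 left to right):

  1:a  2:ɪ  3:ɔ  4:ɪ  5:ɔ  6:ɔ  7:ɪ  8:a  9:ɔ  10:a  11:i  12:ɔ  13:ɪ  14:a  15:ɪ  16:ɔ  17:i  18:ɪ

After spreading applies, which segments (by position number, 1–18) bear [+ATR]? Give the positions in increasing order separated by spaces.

8 9 10 11 14 15 16 17

From /i/ at 11 leftward: 10 /a/ → [+ATR]; 9 /ɔ/ → [+ATR]; 8 /a/ → [+ATR]; bound reached.
From /i/ at 17 leftward: 16 /ɔ/ → [+ATR]; 15 /ɪ/ → [+ATR]; 14 /a/ → [+ATR]; bound reached.
Targets with no active source: positions 1 2 3 4 5 6 7 12 13 18 stay [-ATR].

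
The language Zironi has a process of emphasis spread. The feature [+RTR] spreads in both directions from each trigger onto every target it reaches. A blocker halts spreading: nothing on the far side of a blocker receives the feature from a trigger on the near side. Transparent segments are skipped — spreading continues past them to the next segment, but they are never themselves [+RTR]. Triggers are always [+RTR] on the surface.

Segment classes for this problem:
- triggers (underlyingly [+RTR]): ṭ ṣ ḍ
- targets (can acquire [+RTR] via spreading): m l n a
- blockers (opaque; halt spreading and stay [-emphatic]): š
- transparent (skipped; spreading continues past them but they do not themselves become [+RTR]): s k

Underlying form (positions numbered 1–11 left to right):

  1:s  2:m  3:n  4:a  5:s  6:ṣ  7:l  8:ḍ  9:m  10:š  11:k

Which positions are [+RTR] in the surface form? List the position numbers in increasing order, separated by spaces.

2 3 4 6 7 8 9

From /ṣ/ at 6 rightward: 7 /l/ → [+RTR]; 8 /ḍ/ is itself a trigger — this domain ends here.
From /ṣ/ at 6 leftward: 5 /s/ transparent; 4 /a/ → [+RTR]; 3 /n/ → [+RTR]; 2 /m/ → [+RTR]; 1 /s/ transparent; word edge.
From /ḍ/ at 8 rightward: 9 /m/ → [+RTR]; 10 /š/ blocks.
From /ḍ/ at 8 leftward: 7 /l/ → [+RTR]; 6 /ṣ/ is itself a trigger — this domain ends here.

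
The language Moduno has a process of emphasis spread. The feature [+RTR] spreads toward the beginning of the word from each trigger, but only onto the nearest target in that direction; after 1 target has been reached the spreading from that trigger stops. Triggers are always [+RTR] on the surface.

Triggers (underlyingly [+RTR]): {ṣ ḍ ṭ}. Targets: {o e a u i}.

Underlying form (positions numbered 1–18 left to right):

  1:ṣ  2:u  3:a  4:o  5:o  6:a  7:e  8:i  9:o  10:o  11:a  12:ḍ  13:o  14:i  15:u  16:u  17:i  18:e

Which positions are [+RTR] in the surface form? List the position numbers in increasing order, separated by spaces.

1 11 12

From /ṣ/ at 1 leftward: word edge.
From /ḍ/ at 12 leftward: 11 /a/ → [+RTR]; bound reached.
Targets with no active source: positions 2 3 4 5 6 7 8 9 10 13 14 15 16 17 18 stay [-emphatic].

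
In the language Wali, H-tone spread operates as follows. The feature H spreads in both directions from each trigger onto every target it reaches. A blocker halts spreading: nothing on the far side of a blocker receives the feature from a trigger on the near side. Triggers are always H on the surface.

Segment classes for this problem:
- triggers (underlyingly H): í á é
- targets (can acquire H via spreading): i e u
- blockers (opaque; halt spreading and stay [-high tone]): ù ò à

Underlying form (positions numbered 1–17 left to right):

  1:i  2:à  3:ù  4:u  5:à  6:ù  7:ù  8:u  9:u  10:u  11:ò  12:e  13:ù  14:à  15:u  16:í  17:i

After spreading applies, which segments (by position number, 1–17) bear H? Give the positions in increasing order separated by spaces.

15 16 17

From /í/ at 16 rightward: 17 /i/ → H; word edge.
From /í/ at 16 leftward: 15 /u/ → H; 14 /à/ blocks.
Targets with no active source: positions 1 4 8 9 10 12 stay [-high tone].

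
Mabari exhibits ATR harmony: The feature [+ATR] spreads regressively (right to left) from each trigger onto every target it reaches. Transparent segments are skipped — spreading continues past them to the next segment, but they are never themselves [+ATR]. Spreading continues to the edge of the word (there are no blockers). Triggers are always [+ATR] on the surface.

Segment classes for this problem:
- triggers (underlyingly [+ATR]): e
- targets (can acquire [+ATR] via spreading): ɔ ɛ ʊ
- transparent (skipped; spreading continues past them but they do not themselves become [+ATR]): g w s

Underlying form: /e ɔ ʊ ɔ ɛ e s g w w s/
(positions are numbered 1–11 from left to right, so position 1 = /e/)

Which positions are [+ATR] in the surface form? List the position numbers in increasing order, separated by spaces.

From /e/ at 1 leftward: word edge.
From /e/ at 6 leftward: 5 /ɛ/ → [+ATR]; 4 /ɔ/ → [+ATR]; 3 /ʊ/ → [+ATR]; 2 /ɔ/ → [+ATR]; 1 /e/ is itself a trigger — this domain ends here.

1 2 3 4 5 6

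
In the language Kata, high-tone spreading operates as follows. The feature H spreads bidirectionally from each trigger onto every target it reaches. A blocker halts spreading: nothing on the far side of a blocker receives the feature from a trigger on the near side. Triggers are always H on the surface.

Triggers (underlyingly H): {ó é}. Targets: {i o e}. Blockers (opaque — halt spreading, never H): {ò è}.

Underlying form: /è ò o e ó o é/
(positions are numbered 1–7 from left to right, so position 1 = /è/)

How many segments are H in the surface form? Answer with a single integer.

5

From /ó/ at 5 rightward: 6 /o/ → H; 7 /é/ is itself a trigger — this domain ends here.
From /ó/ at 5 leftward: 4 /e/ → H; 3 /o/ → H; 2 /ò/ blocks.
From /é/ at 7 rightward: word edge.
From /é/ at 7 leftward: 6 /o/ → H; 5 /ó/ is itself a trigger — this domain ends here.
H positions on the surface: 3 4 5 6 7.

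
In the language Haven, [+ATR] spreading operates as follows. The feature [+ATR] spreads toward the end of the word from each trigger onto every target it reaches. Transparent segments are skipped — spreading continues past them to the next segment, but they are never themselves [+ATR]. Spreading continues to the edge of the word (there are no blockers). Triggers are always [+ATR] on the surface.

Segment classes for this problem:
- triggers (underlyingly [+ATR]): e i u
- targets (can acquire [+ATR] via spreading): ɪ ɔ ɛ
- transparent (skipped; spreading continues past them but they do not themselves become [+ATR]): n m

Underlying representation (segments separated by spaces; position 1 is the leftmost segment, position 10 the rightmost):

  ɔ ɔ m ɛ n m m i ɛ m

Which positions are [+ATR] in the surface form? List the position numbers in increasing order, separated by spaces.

8 9

From /i/ at 8 rightward: 9 /ɛ/ → [+ATR]; 10 /m/ transparent; word edge.
Targets with no active source: positions 1 2 4 stay [-ATR].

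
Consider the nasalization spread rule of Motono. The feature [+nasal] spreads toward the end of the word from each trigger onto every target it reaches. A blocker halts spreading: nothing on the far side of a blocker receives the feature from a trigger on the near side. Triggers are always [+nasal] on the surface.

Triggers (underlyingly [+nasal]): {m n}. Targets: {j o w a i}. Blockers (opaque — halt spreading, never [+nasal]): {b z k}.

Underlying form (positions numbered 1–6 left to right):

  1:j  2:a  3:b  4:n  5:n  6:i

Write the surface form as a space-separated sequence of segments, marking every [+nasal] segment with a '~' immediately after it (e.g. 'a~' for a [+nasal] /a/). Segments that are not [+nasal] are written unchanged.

From /n/ at 4 rightward: 5 /n/ is itself a trigger — this domain ends here.
From /n/ at 5 rightward: 6 /i/ → [+nasal]; word edge.
Targets with no active source: positions 1 2 stay [-nasal].
[+nasal] positions on the surface: 4 5 6.

j a b n~ n~ i~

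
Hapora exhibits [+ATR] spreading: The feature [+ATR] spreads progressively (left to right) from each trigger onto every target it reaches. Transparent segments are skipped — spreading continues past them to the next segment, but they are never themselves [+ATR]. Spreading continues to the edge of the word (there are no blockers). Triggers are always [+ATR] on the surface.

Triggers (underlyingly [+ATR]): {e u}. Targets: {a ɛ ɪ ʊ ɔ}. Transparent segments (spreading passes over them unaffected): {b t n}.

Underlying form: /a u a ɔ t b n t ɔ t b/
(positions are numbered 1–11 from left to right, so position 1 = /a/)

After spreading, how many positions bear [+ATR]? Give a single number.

4

From /u/ at 2 rightward: 3 /a/ → [+ATR]; 4 /ɔ/ → [+ATR]; 5 /t/ transparent; 6 /b/ transparent; 7 /n/ transparent; 8 /t/ transparent; 9 /ɔ/ → [+ATR]; 10 /t/ transparent; 11 /b/ transparent; word edge.
Target with no active source: position 1 stays [-ATR].
[+ATR] positions on the surface: 2 3 4 9.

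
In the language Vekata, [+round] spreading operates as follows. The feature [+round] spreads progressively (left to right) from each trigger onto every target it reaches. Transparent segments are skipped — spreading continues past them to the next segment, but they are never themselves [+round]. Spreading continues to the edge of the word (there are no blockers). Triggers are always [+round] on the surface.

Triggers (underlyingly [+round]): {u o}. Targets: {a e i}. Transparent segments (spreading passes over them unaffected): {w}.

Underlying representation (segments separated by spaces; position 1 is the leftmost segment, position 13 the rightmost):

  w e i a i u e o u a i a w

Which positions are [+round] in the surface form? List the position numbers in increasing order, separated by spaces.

From /u/ at 6 rightward: 7 /e/ → [+round]; 8 /o/ is itself a trigger — this domain ends here.
From /o/ at 8 rightward: 9 /u/ is itself a trigger — this domain ends here.
From /u/ at 9 rightward: 10 /a/ → [+round]; 11 /i/ → [+round]; 12 /a/ → [+round]; 13 /w/ transparent; word edge.
Targets with no active source: positions 2 3 4 5 stay [-round].

6 7 8 9 10 11 12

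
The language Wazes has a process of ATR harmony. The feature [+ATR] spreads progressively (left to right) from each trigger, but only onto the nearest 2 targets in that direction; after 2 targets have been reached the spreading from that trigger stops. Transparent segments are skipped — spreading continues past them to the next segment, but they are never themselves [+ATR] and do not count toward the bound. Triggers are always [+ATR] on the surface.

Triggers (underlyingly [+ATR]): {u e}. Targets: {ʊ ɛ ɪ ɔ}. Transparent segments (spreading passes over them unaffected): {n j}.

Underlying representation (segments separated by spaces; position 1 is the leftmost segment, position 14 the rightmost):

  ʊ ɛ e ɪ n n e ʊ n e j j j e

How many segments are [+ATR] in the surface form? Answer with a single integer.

6

From /e/ at 3 rightward: 4 /ɪ/ → [+ATR]; 5 /n/ transparent; 6 /n/ transparent; 7 /e/ is itself a trigger — this domain ends here.
From /e/ at 7 rightward: 8 /ʊ/ → [+ATR]; 9 /n/ transparent; 10 /e/ is itself a trigger — this domain ends here.
From /e/ at 10 rightward: 11 /j/ transparent; 12 /j/ transparent; 13 /j/ transparent; 14 /e/ is itself a trigger — this domain ends here.
From /e/ at 14 rightward: word edge.
Targets with no active source: positions 1 2 stay [-ATR].
[+ATR] positions on the surface: 3 4 7 8 10 14.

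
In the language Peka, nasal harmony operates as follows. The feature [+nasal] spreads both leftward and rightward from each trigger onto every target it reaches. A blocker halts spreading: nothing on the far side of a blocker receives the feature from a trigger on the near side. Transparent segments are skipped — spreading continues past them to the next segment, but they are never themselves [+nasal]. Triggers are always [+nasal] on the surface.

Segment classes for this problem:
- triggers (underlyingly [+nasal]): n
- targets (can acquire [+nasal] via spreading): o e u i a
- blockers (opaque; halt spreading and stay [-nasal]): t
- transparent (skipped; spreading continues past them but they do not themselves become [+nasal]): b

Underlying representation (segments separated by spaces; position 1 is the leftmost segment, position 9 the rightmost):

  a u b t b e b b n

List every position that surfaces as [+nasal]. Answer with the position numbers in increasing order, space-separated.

6 9

From /n/ at 9 rightward: word edge.
From /n/ at 9 leftward: 8 /b/ transparent; 7 /b/ transparent; 6 /e/ → [+nasal]; 5 /b/ transparent; 4 /t/ blocks.
Targets with no active source: positions 1 2 stay [-nasal].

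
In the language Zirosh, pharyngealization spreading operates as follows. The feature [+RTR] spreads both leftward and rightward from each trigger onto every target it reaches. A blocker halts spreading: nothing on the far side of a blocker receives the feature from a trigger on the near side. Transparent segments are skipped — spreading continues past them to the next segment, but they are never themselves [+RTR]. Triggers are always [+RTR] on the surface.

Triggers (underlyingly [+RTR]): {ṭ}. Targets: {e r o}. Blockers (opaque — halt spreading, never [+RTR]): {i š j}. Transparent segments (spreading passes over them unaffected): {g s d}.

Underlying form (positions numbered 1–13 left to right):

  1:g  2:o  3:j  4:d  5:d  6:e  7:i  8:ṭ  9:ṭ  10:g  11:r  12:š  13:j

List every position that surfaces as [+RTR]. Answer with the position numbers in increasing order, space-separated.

From /ṭ/ at 8 rightward: 9 /ṭ/ is itself a trigger — this domain ends here.
From /ṭ/ at 8 leftward: 7 /i/ blocks.
From /ṭ/ at 9 rightward: 10 /g/ transparent; 11 /r/ → [+RTR]; 12 /š/ blocks.
From /ṭ/ at 9 leftward: 8 /ṭ/ is itself a trigger — this domain ends here.
Targets with no active source: positions 2 6 stay [-emphatic].

8 9 11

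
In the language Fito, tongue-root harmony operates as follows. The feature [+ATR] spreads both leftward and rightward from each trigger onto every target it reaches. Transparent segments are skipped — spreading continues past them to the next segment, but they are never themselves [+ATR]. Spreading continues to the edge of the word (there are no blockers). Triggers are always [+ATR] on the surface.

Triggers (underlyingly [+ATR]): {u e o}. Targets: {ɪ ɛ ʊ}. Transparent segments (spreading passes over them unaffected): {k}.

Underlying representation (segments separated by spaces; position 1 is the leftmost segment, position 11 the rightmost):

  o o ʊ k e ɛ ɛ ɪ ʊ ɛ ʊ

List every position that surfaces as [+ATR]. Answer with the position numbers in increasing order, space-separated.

From /o/ at 1 rightward: 2 /o/ is itself a trigger — this domain ends here.
From /o/ at 1 leftward: word edge.
From /o/ at 2 rightward: 3 /ʊ/ → [+ATR]; 4 /k/ transparent; 5 /e/ is itself a trigger — this domain ends here.
From /o/ at 2 leftward: 1 /o/ is itself a trigger — this domain ends here.
From /e/ at 5 rightward: 6 /ɛ/ → [+ATR]; 7 /ɛ/ → [+ATR]; 8 /ɪ/ → [+ATR]; 9 /ʊ/ → [+ATR]; 10 /ɛ/ → [+ATR]; 11 /ʊ/ → [+ATR]; word edge.
From /e/ at 5 leftward: 4 /k/ transparent; 3 /ʊ/ → [+ATR]; 2 /o/ is itself a trigger — this domain ends here.

1 2 3 5 6 7 8 9 10 11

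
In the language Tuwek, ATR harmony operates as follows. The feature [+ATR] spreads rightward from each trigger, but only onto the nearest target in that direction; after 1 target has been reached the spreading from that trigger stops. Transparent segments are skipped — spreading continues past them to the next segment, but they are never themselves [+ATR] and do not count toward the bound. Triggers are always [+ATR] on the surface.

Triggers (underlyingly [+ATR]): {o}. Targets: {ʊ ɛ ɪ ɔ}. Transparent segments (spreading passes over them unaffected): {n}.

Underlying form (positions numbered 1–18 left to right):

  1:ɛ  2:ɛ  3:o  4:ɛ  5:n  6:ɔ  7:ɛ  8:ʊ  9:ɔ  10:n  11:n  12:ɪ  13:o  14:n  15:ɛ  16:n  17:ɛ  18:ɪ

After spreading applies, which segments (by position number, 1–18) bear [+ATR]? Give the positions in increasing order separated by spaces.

From /o/ at 3 rightward: 4 /ɛ/ → [+ATR]; bound reached.
From /o/ at 13 rightward: 14 /n/ transparent; 15 /ɛ/ → [+ATR]; bound reached.
Targets with no active source: positions 1 2 6 7 8 9 12 17 18 stay [-ATR].

3 4 13 15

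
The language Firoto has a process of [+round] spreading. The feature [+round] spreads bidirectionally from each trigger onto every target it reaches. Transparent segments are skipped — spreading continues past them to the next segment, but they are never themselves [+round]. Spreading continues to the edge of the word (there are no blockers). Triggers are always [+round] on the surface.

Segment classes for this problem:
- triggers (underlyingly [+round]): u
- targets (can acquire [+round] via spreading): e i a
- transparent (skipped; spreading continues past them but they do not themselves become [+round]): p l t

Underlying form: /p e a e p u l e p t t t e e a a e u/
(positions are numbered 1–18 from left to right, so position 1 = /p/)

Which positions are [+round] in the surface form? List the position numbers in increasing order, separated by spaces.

2 3 4 6 8 13 14 15 16 17 18

From /u/ at 6 rightward: 7 /l/ transparent; 8 /e/ → [+round]; 9 /p/ transparent; 10 /t/ transparent; 11 /t/ transparent; 12 /t/ transparent; 13 /e/ → [+round]; 14 /e/ → [+round]; 15 /a/ → [+round]; 16 /a/ → [+round]; 17 /e/ → [+round]; 18 /u/ is itself a trigger — this domain ends here.
From /u/ at 6 leftward: 5 /p/ transparent; 4 /e/ → [+round]; 3 /a/ → [+round]; 2 /e/ → [+round]; 1 /p/ transparent; word edge.
From /u/ at 18 rightward: word edge.
From /u/ at 18 leftward: 17 /e/ → [+round]; 16 /a/ → [+round]; 15 /a/ → [+round]; 14 /e/ → [+round]; 13 /e/ → [+round]; 12 /t/ transparent; 11 /t/ transparent; 10 /t/ transparent; 9 /p/ transparent; 8 /e/ → [+round]; 7 /l/ transparent; 6 /u/ is itself a trigger — this domain ends here.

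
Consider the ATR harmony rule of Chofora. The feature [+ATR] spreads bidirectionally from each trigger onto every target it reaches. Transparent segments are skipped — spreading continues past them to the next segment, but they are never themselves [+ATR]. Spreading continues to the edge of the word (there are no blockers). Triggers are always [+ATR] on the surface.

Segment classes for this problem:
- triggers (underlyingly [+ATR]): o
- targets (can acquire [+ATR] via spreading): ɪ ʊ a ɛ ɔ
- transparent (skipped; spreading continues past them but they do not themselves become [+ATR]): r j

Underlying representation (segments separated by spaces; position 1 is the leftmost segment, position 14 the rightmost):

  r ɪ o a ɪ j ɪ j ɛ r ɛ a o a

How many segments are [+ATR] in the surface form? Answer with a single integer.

10

From /o/ at 3 rightward: 4 /a/ → [+ATR]; 5 /ɪ/ → [+ATR]; 6 /j/ transparent; 7 /ɪ/ → [+ATR]; 8 /j/ transparent; 9 /ɛ/ → [+ATR]; 10 /r/ transparent; 11 /ɛ/ → [+ATR]; 12 /a/ → [+ATR]; 13 /o/ is itself a trigger — this domain ends here.
From /o/ at 3 leftward: 2 /ɪ/ → [+ATR]; 1 /r/ transparent; word edge.
From /o/ at 13 rightward: 14 /a/ → [+ATR]; word edge.
From /o/ at 13 leftward: 12 /a/ → [+ATR]; 11 /ɛ/ → [+ATR]; 10 /r/ transparent; 9 /ɛ/ → [+ATR]; 8 /j/ transparent; 7 /ɪ/ → [+ATR]; 6 /j/ transparent; 5 /ɪ/ → [+ATR]; 4 /a/ → [+ATR]; 3 /o/ is itself a trigger — this domain ends here.
[+ATR] positions on the surface: 2 3 4 5 7 9 11 12 13 14.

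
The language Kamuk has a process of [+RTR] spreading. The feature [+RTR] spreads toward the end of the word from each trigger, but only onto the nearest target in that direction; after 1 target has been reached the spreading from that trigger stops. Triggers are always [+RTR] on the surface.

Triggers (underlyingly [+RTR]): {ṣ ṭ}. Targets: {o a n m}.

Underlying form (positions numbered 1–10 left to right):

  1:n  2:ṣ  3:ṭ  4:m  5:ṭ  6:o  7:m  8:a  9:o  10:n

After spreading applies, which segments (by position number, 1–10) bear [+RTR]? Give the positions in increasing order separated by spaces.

From /ṣ/ at 2 rightward: 3 /ṭ/ is itself a trigger — this domain ends here.
From /ṭ/ at 3 rightward: 4 /m/ → [+RTR]; bound reached.
From /ṭ/ at 5 rightward: 6 /o/ → [+RTR]; bound reached.
Targets with no active source: positions 1 7 8 9 10 stay [-emphatic].

2 3 4 5 6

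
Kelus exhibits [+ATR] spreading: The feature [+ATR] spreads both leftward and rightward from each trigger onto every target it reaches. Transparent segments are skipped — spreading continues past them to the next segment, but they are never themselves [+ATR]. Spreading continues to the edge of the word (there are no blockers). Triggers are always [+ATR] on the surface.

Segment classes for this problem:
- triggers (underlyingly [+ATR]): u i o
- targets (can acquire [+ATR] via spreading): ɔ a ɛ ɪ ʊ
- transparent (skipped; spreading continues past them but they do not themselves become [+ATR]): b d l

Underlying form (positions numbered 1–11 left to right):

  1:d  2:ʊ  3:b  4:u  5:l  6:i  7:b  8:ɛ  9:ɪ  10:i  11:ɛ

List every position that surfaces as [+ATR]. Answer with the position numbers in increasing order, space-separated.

From /u/ at 4 rightward: 5 /l/ transparent; 6 /i/ is itself a trigger — this domain ends here.
From /u/ at 4 leftward: 3 /b/ transparent; 2 /ʊ/ → [+ATR]; 1 /d/ transparent; word edge.
From /i/ at 6 rightward: 7 /b/ transparent; 8 /ɛ/ → [+ATR]; 9 /ɪ/ → [+ATR]; 10 /i/ is itself a trigger — this domain ends here.
From /i/ at 6 leftward: 5 /l/ transparent; 4 /u/ is itself a trigger — this domain ends here.
From /i/ at 10 rightward: 11 /ɛ/ → [+ATR]; word edge.
From /i/ at 10 leftward: 9 /ɪ/ → [+ATR]; 8 /ɛ/ → [+ATR]; 7 /b/ transparent; 6 /i/ is itself a trigger — this domain ends here.

2 4 6 8 9 10 11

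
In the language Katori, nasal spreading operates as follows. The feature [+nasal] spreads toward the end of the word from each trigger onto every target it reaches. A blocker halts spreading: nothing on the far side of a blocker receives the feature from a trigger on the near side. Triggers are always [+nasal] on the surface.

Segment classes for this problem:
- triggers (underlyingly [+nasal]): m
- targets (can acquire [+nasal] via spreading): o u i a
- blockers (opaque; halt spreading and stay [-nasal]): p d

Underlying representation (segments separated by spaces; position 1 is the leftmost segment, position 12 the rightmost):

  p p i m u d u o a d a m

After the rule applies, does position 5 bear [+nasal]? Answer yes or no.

yes

From /m/ at 4 rightward: 5 /u/ → [+nasal]; 6 /d/ blocks.
From /m/ at 12 rightward: word edge.
Targets with no active source: positions 3 7 8 9 11 stay [-nasal].
[+nasal] positions on the surface: 4 5 12.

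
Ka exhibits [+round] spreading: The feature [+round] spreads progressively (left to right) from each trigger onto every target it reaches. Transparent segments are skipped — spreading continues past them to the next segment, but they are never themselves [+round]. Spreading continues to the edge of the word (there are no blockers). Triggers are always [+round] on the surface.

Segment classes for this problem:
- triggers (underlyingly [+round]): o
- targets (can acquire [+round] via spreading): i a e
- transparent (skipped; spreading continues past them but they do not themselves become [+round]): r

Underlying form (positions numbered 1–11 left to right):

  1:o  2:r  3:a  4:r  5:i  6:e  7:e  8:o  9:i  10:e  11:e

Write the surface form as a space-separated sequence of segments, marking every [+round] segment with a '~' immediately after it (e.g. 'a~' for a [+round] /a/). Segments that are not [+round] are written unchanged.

From /o/ at 1 rightward: 2 /r/ transparent; 3 /a/ → [+round]; 4 /r/ transparent; 5 /i/ → [+round]; 6 /e/ → [+round]; 7 /e/ → [+round]; 8 /o/ is itself a trigger — this domain ends here.
From /o/ at 8 rightward: 9 /i/ → [+round]; 10 /e/ → [+round]; 11 /e/ → [+round]; word edge.
[+round] positions on the surface: 1 3 5 6 7 8 9 10 11.

o~ r a~ r i~ e~ e~ o~ i~ e~ e~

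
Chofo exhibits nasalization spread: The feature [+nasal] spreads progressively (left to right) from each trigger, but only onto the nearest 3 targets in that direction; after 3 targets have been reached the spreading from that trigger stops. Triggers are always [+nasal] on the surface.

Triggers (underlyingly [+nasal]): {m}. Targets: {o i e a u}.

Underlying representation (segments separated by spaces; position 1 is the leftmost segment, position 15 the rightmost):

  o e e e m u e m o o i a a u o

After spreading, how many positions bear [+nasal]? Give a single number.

From /m/ at 5 rightward: 6 /u/ → [+nasal]; 7 /e/ → [+nasal]; 8 /m/ is itself a trigger — this domain ends here.
From /m/ at 8 rightward: 9 /o/ → [+nasal]; 10 /o/ → [+nasal]; 11 /i/ → [+nasal]; bound reached.
Targets with no active source: positions 1 2 3 4 12 13 14 15 stay [-nasal].
[+nasal] positions on the surface: 5 6 7 8 9 10 11.

7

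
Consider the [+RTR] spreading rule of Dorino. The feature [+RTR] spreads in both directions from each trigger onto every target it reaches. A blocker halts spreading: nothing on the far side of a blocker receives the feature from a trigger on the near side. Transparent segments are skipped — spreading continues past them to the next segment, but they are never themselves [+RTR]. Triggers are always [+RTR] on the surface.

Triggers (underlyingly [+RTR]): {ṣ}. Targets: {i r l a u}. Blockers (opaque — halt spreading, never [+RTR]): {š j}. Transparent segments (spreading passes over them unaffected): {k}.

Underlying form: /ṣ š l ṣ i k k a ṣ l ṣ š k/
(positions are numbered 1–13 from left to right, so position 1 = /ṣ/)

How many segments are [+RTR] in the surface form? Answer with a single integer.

8

From /ṣ/ at 1 rightward: 2 /š/ blocks.
From /ṣ/ at 1 leftward: word edge.
From /ṣ/ at 4 rightward: 5 /i/ → [+RTR]; 6 /k/ transparent; 7 /k/ transparent; 8 /a/ → [+RTR]; 9 /ṣ/ is itself a trigger — this domain ends here.
From /ṣ/ at 4 leftward: 3 /l/ → [+RTR]; 2 /š/ blocks.
From /ṣ/ at 9 rightward: 10 /l/ → [+RTR]; 11 /ṣ/ is itself a trigger — this domain ends here.
From /ṣ/ at 9 leftward: 8 /a/ → [+RTR]; 7 /k/ transparent; 6 /k/ transparent; 5 /i/ → [+RTR]; 4 /ṣ/ is itself a trigger — this domain ends here.
From /ṣ/ at 11 rightward: 12 /š/ blocks.
From /ṣ/ at 11 leftward: 10 /l/ → [+RTR]; 9 /ṣ/ is itself a trigger — this domain ends here.
[+RTR] positions on the surface: 1 3 4 5 8 9 10 11.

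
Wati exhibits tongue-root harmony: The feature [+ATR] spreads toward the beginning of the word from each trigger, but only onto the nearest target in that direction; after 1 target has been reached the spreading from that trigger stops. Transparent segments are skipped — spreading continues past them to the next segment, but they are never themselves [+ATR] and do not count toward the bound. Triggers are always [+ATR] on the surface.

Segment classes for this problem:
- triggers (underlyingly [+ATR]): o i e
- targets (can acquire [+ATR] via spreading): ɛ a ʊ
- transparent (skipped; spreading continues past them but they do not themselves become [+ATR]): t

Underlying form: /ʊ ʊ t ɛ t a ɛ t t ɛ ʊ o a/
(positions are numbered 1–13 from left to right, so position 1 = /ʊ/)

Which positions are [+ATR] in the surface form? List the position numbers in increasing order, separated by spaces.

11 12

From /o/ at 12 leftward: 11 /ʊ/ → [+ATR]; bound reached.
Targets with no active source: positions 1 2 4 6 7 10 13 stay [-ATR].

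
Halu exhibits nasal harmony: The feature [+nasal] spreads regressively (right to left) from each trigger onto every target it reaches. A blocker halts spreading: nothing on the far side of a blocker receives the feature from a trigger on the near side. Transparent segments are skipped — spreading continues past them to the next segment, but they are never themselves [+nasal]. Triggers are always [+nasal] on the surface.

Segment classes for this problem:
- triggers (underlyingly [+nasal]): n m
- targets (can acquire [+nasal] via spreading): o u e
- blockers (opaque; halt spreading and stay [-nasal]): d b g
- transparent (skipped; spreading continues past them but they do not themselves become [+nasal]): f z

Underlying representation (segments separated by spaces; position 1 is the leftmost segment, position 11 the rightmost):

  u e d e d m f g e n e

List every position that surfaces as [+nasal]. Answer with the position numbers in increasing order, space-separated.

6 9 10

From /m/ at 6 leftward: 5 /d/ blocks.
From /n/ at 10 leftward: 9 /e/ → [+nasal]; 8 /g/ blocks.
Targets with no active source: positions 1 2 4 11 stay [-nasal].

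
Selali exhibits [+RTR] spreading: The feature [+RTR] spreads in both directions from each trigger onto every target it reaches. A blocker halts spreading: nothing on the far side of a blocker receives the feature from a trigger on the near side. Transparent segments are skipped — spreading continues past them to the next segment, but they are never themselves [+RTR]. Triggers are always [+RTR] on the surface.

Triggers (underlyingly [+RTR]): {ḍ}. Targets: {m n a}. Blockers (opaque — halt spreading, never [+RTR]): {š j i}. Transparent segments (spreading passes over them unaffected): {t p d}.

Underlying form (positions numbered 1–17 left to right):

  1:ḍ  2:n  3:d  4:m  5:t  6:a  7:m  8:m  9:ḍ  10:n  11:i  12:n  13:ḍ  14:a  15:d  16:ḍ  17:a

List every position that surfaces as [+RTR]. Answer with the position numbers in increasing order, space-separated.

From /ḍ/ at 1 rightward: 2 /n/ → [+RTR]; 3 /d/ transparent; 4 /m/ → [+RTR]; 5 /t/ transparent; 6 /a/ → [+RTR]; 7 /m/ → [+RTR]; 8 /m/ → [+RTR]; 9 /ḍ/ is itself a trigger — this domain ends here.
From /ḍ/ at 1 leftward: word edge.
From /ḍ/ at 9 rightward: 10 /n/ → [+RTR]; 11 /i/ blocks.
From /ḍ/ at 9 leftward: 8 /m/ → [+RTR]; 7 /m/ → [+RTR]; 6 /a/ → [+RTR]; 5 /t/ transparent; 4 /m/ → [+RTR]; 3 /d/ transparent; 2 /n/ → [+RTR]; 1 /ḍ/ is itself a trigger — this domain ends here.
From /ḍ/ at 13 rightward: 14 /a/ → [+RTR]; 15 /d/ transparent; 16 /ḍ/ is itself a trigger — this domain ends here.
From /ḍ/ at 13 leftward: 12 /n/ → [+RTR]; 11 /i/ blocks.
From /ḍ/ at 16 rightward: 17 /a/ → [+RTR]; word edge.
From /ḍ/ at 16 leftward: 15 /d/ transparent; 14 /a/ → [+RTR]; 13 /ḍ/ is itself a trigger — this domain ends here.

1 2 4 6 7 8 9 10 12 13 14 16 17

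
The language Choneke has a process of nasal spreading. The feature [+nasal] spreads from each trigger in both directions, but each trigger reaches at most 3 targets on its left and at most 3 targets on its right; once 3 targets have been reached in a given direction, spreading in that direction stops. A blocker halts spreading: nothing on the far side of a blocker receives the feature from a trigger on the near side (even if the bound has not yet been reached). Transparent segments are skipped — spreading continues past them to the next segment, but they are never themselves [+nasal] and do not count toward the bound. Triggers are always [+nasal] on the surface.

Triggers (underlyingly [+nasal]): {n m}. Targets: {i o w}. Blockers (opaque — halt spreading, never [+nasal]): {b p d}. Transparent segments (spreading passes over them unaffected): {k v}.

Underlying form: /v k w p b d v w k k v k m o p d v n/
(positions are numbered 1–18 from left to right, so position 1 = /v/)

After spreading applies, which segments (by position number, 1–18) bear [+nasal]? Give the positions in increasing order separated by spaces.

8 13 14 18

From /m/ at 13 rightward: 14 /o/ → [+nasal]; 15 /p/ blocks.
From /m/ at 13 leftward: 12 /k/ transparent; 11 /v/ transparent; 10 /k/ transparent; 9 /k/ transparent; 8 /w/ → [+nasal]; 7 /v/ transparent; 6 /d/ blocks.
From /n/ at 18 rightward: word edge.
From /n/ at 18 leftward: 17 /v/ transparent; 16 /d/ blocks.
Target with no active source: position 3 stays [-nasal].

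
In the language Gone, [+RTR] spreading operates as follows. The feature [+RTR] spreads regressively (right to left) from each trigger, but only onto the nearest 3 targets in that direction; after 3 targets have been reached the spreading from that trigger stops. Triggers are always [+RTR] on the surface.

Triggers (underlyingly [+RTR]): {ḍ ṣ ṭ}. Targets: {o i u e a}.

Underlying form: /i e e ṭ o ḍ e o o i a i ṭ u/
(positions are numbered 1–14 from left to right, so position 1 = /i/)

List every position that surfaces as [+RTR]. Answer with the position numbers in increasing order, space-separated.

1 2 3 4 5 6 10 11 12 13

From /ṭ/ at 4 leftward: 3 /e/ → [+RTR]; 2 /e/ → [+RTR]; 1 /i/ → [+RTR]; bound reached.
From /ḍ/ at 6 leftward: 5 /o/ → [+RTR]; 4 /ṭ/ is itself a trigger — this domain ends here.
From /ṭ/ at 13 leftward: 12 /i/ → [+RTR]; 11 /a/ → [+RTR]; 10 /i/ → [+RTR]; bound reached.
Targets with no active source: positions 7 8 9 14 stay [-emphatic].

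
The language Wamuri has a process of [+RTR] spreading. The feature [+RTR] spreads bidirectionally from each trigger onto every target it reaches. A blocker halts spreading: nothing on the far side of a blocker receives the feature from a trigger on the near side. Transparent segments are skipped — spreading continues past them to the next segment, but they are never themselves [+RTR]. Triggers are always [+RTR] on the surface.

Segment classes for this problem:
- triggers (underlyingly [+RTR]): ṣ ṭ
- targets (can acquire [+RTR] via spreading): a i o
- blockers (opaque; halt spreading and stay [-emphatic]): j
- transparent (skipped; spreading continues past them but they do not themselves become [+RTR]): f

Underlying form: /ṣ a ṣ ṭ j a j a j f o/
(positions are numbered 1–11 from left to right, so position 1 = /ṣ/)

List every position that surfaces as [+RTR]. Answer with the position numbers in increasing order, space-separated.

1 2 3 4

From /ṣ/ at 1 rightward: 2 /a/ → [+RTR]; 3 /ṣ/ is itself a trigger — this domain ends here.
From /ṣ/ at 1 leftward: word edge.
From /ṣ/ at 3 rightward: 4 /ṭ/ is itself a trigger — this domain ends here.
From /ṣ/ at 3 leftward: 2 /a/ → [+RTR]; 1 /ṣ/ is itself a trigger — this domain ends here.
From /ṭ/ at 4 rightward: 5 /j/ blocks.
From /ṭ/ at 4 leftward: 3 /ṣ/ is itself a trigger — this domain ends here.
Targets with no active source: positions 6 8 11 stay [-emphatic].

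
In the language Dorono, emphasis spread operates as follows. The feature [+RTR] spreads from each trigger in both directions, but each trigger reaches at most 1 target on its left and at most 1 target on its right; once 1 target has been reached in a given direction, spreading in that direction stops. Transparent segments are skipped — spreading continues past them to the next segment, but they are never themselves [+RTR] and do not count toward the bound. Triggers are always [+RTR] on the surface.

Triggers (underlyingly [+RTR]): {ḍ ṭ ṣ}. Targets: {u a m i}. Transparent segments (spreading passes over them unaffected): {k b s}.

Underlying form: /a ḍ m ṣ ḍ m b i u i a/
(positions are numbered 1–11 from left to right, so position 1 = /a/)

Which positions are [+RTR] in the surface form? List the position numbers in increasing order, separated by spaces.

From /ḍ/ at 2 rightward: 3 /m/ → [+RTR]; bound reached.
From /ḍ/ at 2 leftward: 1 /a/ → [+RTR]; bound reached.
From /ṣ/ at 4 rightward: 5 /ḍ/ is itself a trigger — this domain ends here.
From /ṣ/ at 4 leftward: 3 /m/ → [+RTR]; bound reached.
From /ḍ/ at 5 rightward: 6 /m/ → [+RTR]; bound reached.
From /ḍ/ at 5 leftward: 4 /ṣ/ is itself a trigger — this domain ends here.
Targets with no active source: positions 8 9 10 11 stay [-emphatic].

1 2 3 4 5 6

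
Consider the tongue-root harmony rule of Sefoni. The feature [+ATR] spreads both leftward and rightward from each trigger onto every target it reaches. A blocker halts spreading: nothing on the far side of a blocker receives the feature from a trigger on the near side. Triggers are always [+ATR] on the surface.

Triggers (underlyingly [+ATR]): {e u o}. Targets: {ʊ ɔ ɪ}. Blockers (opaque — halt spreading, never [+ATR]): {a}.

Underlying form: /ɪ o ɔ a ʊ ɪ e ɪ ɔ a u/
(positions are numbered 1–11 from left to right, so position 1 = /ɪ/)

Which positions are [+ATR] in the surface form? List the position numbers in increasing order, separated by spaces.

From /o/ at 2 rightward: 3 /ɔ/ → [+ATR]; 4 /a/ blocks.
From /o/ at 2 leftward: 1 /ɪ/ → [+ATR]; word edge.
From /e/ at 7 rightward: 8 /ɪ/ → [+ATR]; 9 /ɔ/ → [+ATR]; 10 /a/ blocks.
From /e/ at 7 leftward: 6 /ɪ/ → [+ATR]; 5 /ʊ/ → [+ATR]; 4 /a/ blocks.
From /u/ at 11 rightward: word edge.
From /u/ at 11 leftward: 10 /a/ blocks.

1 2 3 5 6 7 8 9 11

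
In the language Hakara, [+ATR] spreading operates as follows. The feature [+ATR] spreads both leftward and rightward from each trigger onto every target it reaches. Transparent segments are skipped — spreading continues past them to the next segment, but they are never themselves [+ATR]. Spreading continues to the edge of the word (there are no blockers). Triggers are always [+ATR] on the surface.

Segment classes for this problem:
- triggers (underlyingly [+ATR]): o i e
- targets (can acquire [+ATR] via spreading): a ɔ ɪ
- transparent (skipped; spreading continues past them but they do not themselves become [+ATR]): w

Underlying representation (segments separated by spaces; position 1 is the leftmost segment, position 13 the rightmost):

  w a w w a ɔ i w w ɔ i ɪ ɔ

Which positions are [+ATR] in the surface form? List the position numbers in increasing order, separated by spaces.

2 5 6 7 10 11 12 13

From /i/ at 7 rightward: 8 /w/ transparent; 9 /w/ transparent; 10 /ɔ/ → [+ATR]; 11 /i/ is itself a trigger — this domain ends here.
From /i/ at 7 leftward: 6 /ɔ/ → [+ATR]; 5 /a/ → [+ATR]; 4 /w/ transparent; 3 /w/ transparent; 2 /a/ → [+ATR]; 1 /w/ transparent; word edge.
From /i/ at 11 rightward: 12 /ɪ/ → [+ATR]; 13 /ɔ/ → [+ATR]; word edge.
From /i/ at 11 leftward: 10 /ɔ/ → [+ATR]; 9 /w/ transparent; 8 /w/ transparent; 7 /i/ is itself a trigger — this domain ends here.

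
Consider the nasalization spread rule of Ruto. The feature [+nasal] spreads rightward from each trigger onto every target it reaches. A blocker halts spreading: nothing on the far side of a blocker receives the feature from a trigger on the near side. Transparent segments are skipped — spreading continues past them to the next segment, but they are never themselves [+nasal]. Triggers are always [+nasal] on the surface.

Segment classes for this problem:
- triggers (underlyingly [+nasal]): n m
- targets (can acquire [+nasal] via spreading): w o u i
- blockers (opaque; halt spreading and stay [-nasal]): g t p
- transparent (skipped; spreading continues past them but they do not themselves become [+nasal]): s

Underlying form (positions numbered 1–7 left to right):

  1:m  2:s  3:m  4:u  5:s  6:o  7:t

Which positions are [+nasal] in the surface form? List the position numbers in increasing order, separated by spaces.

1 3 4 6

From /m/ at 1 rightward: 2 /s/ transparent; 3 /m/ is itself a trigger — this domain ends here.
From /m/ at 3 rightward: 4 /u/ → [+nasal]; 5 /s/ transparent; 6 /o/ → [+nasal]; 7 /t/ blocks.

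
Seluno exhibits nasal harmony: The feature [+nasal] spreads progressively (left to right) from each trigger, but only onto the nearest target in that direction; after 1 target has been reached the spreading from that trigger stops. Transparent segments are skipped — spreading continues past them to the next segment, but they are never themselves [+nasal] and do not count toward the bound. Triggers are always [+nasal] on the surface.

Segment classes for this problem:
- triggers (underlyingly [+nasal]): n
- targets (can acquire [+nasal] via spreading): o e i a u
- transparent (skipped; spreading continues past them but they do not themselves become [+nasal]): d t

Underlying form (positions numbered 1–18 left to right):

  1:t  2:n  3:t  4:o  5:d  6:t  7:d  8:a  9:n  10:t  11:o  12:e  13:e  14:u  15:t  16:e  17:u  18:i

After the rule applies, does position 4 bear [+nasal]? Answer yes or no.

From /n/ at 2 rightward: 3 /t/ transparent; 4 /o/ → [+nasal]; bound reached.
From /n/ at 9 rightward: 10 /t/ transparent; 11 /o/ → [+nasal]; bound reached.
Targets with no active source: positions 8 12 13 14 16 17 18 stay [-nasal].
[+nasal] positions on the surface: 2 4 9 11.

yes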